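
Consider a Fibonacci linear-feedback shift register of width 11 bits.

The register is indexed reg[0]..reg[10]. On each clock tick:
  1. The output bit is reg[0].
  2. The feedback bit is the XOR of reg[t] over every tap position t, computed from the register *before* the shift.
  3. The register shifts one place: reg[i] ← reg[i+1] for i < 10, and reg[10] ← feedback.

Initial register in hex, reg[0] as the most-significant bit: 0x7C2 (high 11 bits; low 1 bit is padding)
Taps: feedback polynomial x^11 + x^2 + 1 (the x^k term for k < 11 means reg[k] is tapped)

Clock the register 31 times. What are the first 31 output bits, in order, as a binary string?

0111110000110001100111101111110

k : reg_k → out_k, fb_k
0: 01111100001 → 0, fb=1
1: 11111000011 → 1, fb=0
2: 11110000110 → 1, fb=0
3: 11100001100 → 1, fb=0
4: 11000011000 → 1, fb=1
5: 10000110001 → 1, fb=1
6: 00001100011 → 0, fb=0
7: 00011000110 → 0, fb=0
8: 00110001100 → 0, fb=1
9: 01100011001 → 0, fb=1
10: 11000110011 → 1, fb=1
11: 10001100111 → 1, fb=1
12: 00011001111 → 0, fb=0
13: 00110011110 → 0, fb=1
14: 01100111101 → 0, fb=1
15: 11001111011 → 1, fb=1
16: 10011110111 → 1, fb=1
17: 00111101111 → 0, fb=1
18: 01111011111 → 0, fb=1
19: 11110111111 → 1, fb=0
20: 11101111110 → 1, fb=0
21: 11011111100 → 1, fb=1
22: 10111111001 → 1, fb=0
23: 01111110010 → 0, fb=1
24: 11111100101 → 1, fb=0
25: 11111001010 → 1, fb=0
26: 11110010100 → 1, fb=0
27: 11100101000 → 1, fb=0
28: 11001010000 → 1, fb=1
29: 10010100001 → 1, fb=1
30: 00101000011 → 0, fb=1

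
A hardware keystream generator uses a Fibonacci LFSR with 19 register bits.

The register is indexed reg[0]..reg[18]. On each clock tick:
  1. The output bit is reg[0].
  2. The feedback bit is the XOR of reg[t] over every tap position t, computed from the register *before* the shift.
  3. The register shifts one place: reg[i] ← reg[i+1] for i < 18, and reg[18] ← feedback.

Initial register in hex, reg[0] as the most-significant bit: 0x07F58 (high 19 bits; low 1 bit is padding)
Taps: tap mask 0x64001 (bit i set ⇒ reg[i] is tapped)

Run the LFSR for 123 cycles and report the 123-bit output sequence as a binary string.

k : reg_k → out_k, fb_k
0: 0000011111110101100 → 0, fb=0
1: 0000111111101011000 → 0, fb=1
2: 0001111111010110001 → 0, fb=0
3: 0011111110101100010 → 0, fb=1
4: 0111111101011000101 → 0, fb=1
5: 1111111010110001011 → 1, fb=1
6: 1111110101100010111 → 1, fb=0
7: 1111101011000101110 → 1, fb=0
8: 1111010110001011100 → 1, fb=0
9: 1110101100010111000 → 1, fb=0
10: 1101011000101110000 → 1, fb=0
11: 1010110001011100000 → 1, fb=1
12: 0101100010111000001 → 0, fb=1
13: 1011000101110000011 → 1, fb=1
14: 0110001011100000111 → 0, fb=0
15: 1100010111000001110 → 1, fb=0
16: 1000101110000011100 → 1, fb=0
17: 0001011100000111000 → 0, fb=1
18: 0010111000001110001 → 0, fb=0
19: 0101110000011100010 → 0, fb=1
20: 1011100000111000101 → 1, fb=0
21: 0111000001110001010 → 0, fb=1
22: 1110000011100010101 → 1, fb=1
23: 1100000111000101011 → 1, fb=1
24: 1000001110001010111 → 1, fb=0
25: 0000011100010101110 → 0, fb=1
26: 0000111000101011101 → 0, fb=0
27: 0001110001010111010 → 0, fb=0
28: 0011100010101110100 → 0, fb=1
29: 0111000101011101001 → 0, fb=1
30: 1110001010111010011 → 1, fb=0
31: 1100010101110100110 → 1, fb=0
32: 1000101011101001100 → 1, fb=1
33: 0001010111010011001 → 0, fb=0
34: 0010101110100110010 → 0, fb=0
35: 0101011101001100100 → 0, fb=0
36: 1010111010011001000 → 1, fb=1
37: 0101110100110010001 → 0, fb=0
38: 1011101001100100010 → 1, fb=0
39: 0111010011001000100 → 0, fb=0
40: 1110100110010001000 → 1, fb=1
41: 1101001100100010001 → 1, fb=1
42: 1010011001000100011 → 1, fb=1
43: 0100110010001000111 → 0, fb=0
44: 1001100100010001110 → 1, fb=0
45: 0011001000100011100 → 0, fb=1
46: 0110010001000111001 → 0, fb=0
47: 1100100010001110010 → 1, fb=1
48: 1001000100011100101 → 1, fb=0
49: 0010001000111001010 → 0, fb=1
50: 0100010001110010101 → 0, fb=0
51: 1000100011100101010 → 1, fb=0
52: 0001000111001010100 → 0, fb=1
53: 0010001110010101001 → 0, fb=1
54: 0100011100101010011 → 0, fb=1
55: 1000111001010100111 → 1, fb=1
56: 0001110010101001111 → 0, fb=0
57: 0011100101010011110 → 0, fb=0
58: 0111001010100111100 → 0, fb=1
59: 1110010101001111001 → 1, fb=1
60: 1100101010011110011 → 1, fb=0
61: 1001010100111100110 → 1, fb=0
62: 0010101001111001100 → 0, fb=0
63: 0101010011110011000 → 0, fb=1
64: 1010100111100110001 → 1, fb=1
65: 0101001111001100011 → 0, fb=0
66: 1010011110011000110 → 1, fb=0
67: 0100111100110001100 → 0, fb=0
68: 1001111001100011000 → 1, fb=0
69: 0011110011000110000 → 0, fb=1
70: 0111100110001100001 → 0, fb=1
71: 1111001100011000011 → 1, fb=1
72: 1110011000110000111 → 1, fb=1
73: 1100110001100001111 → 1, fb=1
74: 1001100011000011111 → 1, fb=0
75: 0011000110000111110 → 0, fb=0
76: 0110001100001111100 → 0, fb=1
77: 1100011000011111001 → 1, fb=1
78: 1000110000111110011 → 1, fb=0
79: 0001100001111100110 → 0, fb=1
80: 0011000011111001101 → 0, fb=1
81: 0110000111110011011 → 0, fb=1
82: 1100001111100110111 → 1, fb=0
83: 1000011111001101110 → 1, fb=0
84: 0000111110011011100 → 0, fb=1
85: 0001111100110111001 → 0, fb=0
86: 0011111001101110010 → 0, fb=0
87: 0111110011011100100 → 0, fb=0
88: 1111100110111001000 → 1, fb=1
89: 1111001101110010001 → 1, fb=1
90: 1110011011100100011 → 1, fb=1
91: 1100110111001000111 → 1, fb=1
92: 1001101110010001111 → 1, fb=1
93: 0011011100100011111 → 0, fb=1
94: 0110111001000111111 → 0, fb=1
95: 1101110010001111111 → 1, fb=0
96: 1011100100011111110 → 1, fb=1
97: 0111001000111111101 → 0, fb=0
98: 1110010001111111010 → 1, fb=1
99: 1100100011111110101 → 1, fb=1
100: 1001000111111101011 → 1, fb=1
101: 0010001111111010111 → 0, fb=1
102: 0100011111110101111 → 0, fb=0
103: 1000111111101011110 → 1, fb=1
104: 0001111111010111101 → 0, fb=0
105: 0011111110101111010 → 0, fb=0
106: 0111111101011110100 → 0, fb=1
107: 1111111010111101001 → 1, fb=0
108: 1111110101111010010 → 1, fb=1
109: 1111101011110100101 → 1, fb=0
110: 1111010111101001010 → 1, fb=0
111: 1110101111010010100 → 1, fb=0
112: 1101011110100101000 → 1, fb=1
113: 1010111101001010001 → 1, fb=1
114: 0101111010010100011 → 0, fb=0
115: 1011110100101000110 → 1, fb=0
116: 0111101001010001100 → 0, fb=0
117: 1111010010100011000 → 1, fb=0
118: 1110100101000110000 → 1, fb=0
119: 1101001010001100000 → 1, fb=1
120: 1010010100011000001 → 1, fb=0
121: 0100101000110000010 → 0, fb=1
122: 1001010001100000101 → 1, fb=0

000001111111010110001011100000111000101011101001100100010001110010101001111001100011000011111001101110010001111111010111101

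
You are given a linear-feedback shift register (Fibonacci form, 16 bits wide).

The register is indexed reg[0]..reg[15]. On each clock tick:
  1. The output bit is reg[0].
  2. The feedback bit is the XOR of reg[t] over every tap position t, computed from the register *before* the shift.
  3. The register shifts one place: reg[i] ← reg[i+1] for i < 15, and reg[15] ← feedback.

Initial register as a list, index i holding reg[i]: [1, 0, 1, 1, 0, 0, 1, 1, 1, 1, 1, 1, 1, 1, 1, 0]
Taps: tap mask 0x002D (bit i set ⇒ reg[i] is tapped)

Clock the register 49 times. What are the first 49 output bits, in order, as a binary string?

k : reg_k → out_k, fb_k
0: 1011001111111110 → 1, fb=1
1: 0110011111111101 → 0, fb=0
2: 1100111111111010 → 1, fb=0
3: 1001111111110100 → 1, fb=1
4: 0011111111101001 → 0, fb=1
5: 0111111111010011 → 0, fb=1
6: 1111111110100111 → 1, fb=0
7: 1111111101001110 → 1, fb=0
8: 1111111010011100 → 1, fb=0
9: 1111110100111000 → 1, fb=0
10: 1111101001110000 → 1, fb=1
11: 1111010011100001 → 1, fb=0
12: 1110100111000010 → 1, fb=0
13: 1101001110000100 → 1, fb=0
14: 1010011100001000 → 1, fb=1
15: 0100111000010001 → 0, fb=1
16: 1001110000100011 → 1, fb=1
17: 0011100001000111 → 0, fb=0
18: 0111000010001110 → 0, fb=0
19: 1110000100011100 → 1, fb=0
20: 1100001000111000 → 1, fb=1
21: 1000010001110001 → 1, fb=0
22: 0000100011100010 → 0, fb=0
23: 0001000111000100 → 0, fb=1
24: 0010001110001001 → 0, fb=1
25: 0100011100010011 → 0, fb=1
26: 1000111000100111 → 1, fb=0
27: 0001110001001110 → 0, fb=0
28: 0011100010011100 → 0, fb=0
29: 0111000100111000 → 0, fb=0
30: 1110001001110000 → 1, fb=0
31: 1100010011100000 → 1, fb=0
32: 1000100111000000 → 1, fb=1
33: 0001001110000001 → 0, fb=1
34: 0010011100000011 → 0, fb=0
35: 0100111000000110 → 0, fb=1
36: 1001110000001101 → 1, fb=1
37: 0011100000011011 → 0, fb=0
38: 0111000000110110 → 0, fb=0
39: 1110000001101100 → 1, fb=0
40: 1100000011011000 → 1, fb=1
41: 1000000110110001 → 1, fb=1
42: 0000001101100011 → 0, fb=0
43: 0000011011000110 → 0, fb=1
44: 0000110110001101 → 0, fb=1
45: 0001101100011011 → 0, fb=1
46: 0011011000110111 → 0, fb=1
47: 0110110001101111 → 0, fb=0
48: 1101100011011110 → 1, fb=0

1011001111111110100111000010001110001001110000001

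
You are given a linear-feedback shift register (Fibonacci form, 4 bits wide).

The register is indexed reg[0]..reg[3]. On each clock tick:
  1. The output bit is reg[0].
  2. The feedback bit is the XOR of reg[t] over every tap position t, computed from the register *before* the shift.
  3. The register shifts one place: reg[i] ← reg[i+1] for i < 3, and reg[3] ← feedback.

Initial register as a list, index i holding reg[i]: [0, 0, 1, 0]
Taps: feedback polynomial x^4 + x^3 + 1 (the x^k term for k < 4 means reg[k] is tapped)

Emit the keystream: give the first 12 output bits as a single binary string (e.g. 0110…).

001000111101

k : reg_k → out_k, fb_k
0: 0010 → 0, fb=0
1: 0100 → 0, fb=0
2: 1000 → 1, fb=1
3: 0001 → 0, fb=1
4: 0011 → 0, fb=1
5: 0111 → 0, fb=1
6: 1111 → 1, fb=0
7: 1110 → 1, fb=1
8: 1101 → 1, fb=0
9: 1010 → 1, fb=1
10: 0101 → 0, fb=1
11: 1011 → 1, fb=0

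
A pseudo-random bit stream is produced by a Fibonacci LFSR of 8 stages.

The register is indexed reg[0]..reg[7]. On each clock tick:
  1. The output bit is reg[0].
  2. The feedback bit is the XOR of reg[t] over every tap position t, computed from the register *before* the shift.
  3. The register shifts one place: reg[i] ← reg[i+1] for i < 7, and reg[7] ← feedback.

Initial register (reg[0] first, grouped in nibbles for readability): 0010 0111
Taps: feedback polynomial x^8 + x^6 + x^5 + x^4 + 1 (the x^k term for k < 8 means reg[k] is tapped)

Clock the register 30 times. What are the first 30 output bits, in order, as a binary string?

001001110110010010011000000111

k : reg_k → out_k, fb_k
0: 00100111 → 0, fb=0
1: 01001110 → 0, fb=1
2: 10011101 → 1, fb=1
3: 00111011 → 0, fb=0
4: 01110110 → 0, fb=0
5: 11101100 → 1, fb=1
6: 11011001 → 1, fb=0
7: 10110010 → 1, fb=0
8: 01100100 → 0, fb=1
9: 11001001 → 1, fb=0
10: 10010010 → 1, fb=0
11: 00100100 → 0, fb=1
12: 01001001 → 0, fb=1
13: 10010011 → 1, fb=0
14: 00100110 → 0, fb=0
15: 01001100 → 0, fb=0
16: 10011000 → 1, fb=0
17: 00110000 → 0, fb=0
18: 01100000 → 0, fb=0
19: 11000000 → 1, fb=1
20: 10000001 → 1, fb=1
21: 00000011 → 0, fb=1
22: 00000111 → 0, fb=0
23: 00001110 → 0, fb=1
24: 00011101 → 0, fb=0
25: 00111010 → 0, fb=0
26: 01110100 → 0, fb=1
27: 11101001 → 1, fb=0
28: 11010010 → 1, fb=0
29: 10100100 → 1, fb=0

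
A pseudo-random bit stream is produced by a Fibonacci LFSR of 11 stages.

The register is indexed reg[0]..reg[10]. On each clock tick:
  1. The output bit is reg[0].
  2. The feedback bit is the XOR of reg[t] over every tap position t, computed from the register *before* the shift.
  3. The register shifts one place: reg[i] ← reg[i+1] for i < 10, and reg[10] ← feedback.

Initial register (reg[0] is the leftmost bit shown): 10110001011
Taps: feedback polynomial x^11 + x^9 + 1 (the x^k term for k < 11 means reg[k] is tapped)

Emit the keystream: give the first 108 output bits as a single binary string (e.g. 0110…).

k : reg_k → out_k, fb_k
0: 10110001011 → 1, fb=0
1: 01100010110 → 0, fb=1
2: 11000101101 → 1, fb=1
3: 10001011011 → 1, fb=0
4: 00010110110 → 0, fb=1
5: 00101101101 → 0, fb=0
6: 01011011010 → 0, fb=1
7: 10110110101 → 1, fb=1
8: 01101101011 → 0, fb=1
9: 11011010111 → 1, fb=0
10: 10110101110 → 1, fb=0
11: 01101011100 → 0, fb=0
12: 11010111000 → 1, fb=1
13: 10101110001 → 1, fb=1
14: 01011100011 → 0, fb=1
15: 10111000111 → 1, fb=0
16: 01110001110 → 0, fb=1
17: 11100011101 → 1, fb=1
18: 11000111011 → 1, fb=0
19: 10001110110 → 1, fb=0
20: 00011101100 → 0, fb=0
21: 00111011000 → 0, fb=0
22: 01110110000 → 0, fb=0
23: 11101100000 → 1, fb=1
24: 11011000001 → 1, fb=1
25: 10110000011 → 1, fb=0
26: 01100000110 → 0, fb=1
27: 11000001101 → 1, fb=1
28: 10000011011 → 1, fb=0
29: 00000110110 → 0, fb=1
30: 00001101101 → 0, fb=0
31: 00011011010 → 0, fb=1
32: 00110110101 → 0, fb=0
33: 01101101010 → 0, fb=1
34: 11011010101 → 1, fb=1
35: 10110101011 → 1, fb=0
36: 01101010110 → 0, fb=1
37: 11010101101 → 1, fb=1
38: 10101011011 → 1, fb=0
39: 01010110110 → 0, fb=1
40: 10101101101 → 1, fb=1
41: 01011011011 → 0, fb=1
42: 10110110111 → 1, fb=0
43: 01101101110 → 0, fb=1
44: 11011011101 → 1, fb=1
45: 10110111011 → 1, fb=0
46: 01101110110 → 0, fb=1
47: 11011101101 → 1, fb=1
48: 10111011011 → 1, fb=0
49: 01110110110 → 0, fb=1
50: 11101101101 → 1, fb=1
51: 11011011011 → 1, fb=0
52: 10110110110 → 1, fb=0
53: 01101101100 → 0, fb=0
54: 11011011000 → 1, fb=1
55: 10110110001 → 1, fb=1
56: 01101100011 → 0, fb=1
57: 11011000111 → 1, fb=0
58: 10110001110 → 1, fb=0
59: 01100011100 → 0, fb=0
60: 11000111000 → 1, fb=1
61: 10001110001 → 1, fb=1
62: 00011100011 → 0, fb=1
63: 00111000111 → 0, fb=1
64: 01110001111 → 0, fb=1
65: 11100011111 → 1, fb=0
66: 11000111110 → 1, fb=0
67: 10001111100 → 1, fb=1
68: 00011111001 → 0, fb=0
69: 00111110010 → 0, fb=1
70: 01111100101 → 0, fb=0
71: 11111001010 → 1, fb=0
72: 11110010100 → 1, fb=1
73: 11100101001 → 1, fb=1
74: 11001010011 → 1, fb=0
75: 10010100110 → 1, fb=0
76: 00101001100 → 0, fb=0
77: 01010011000 → 0, fb=0
78: 10100110000 → 1, fb=1
79: 01001100001 → 0, fb=0
80: 10011000010 → 1, fb=0
81: 00110000100 → 0, fb=0
82: 01100001000 → 0, fb=0
83: 11000010000 → 1, fb=1
84: 10000100001 → 1, fb=1
85: 00001000011 → 0, fb=1
86: 00010000111 → 0, fb=1
87: 00100001111 → 0, fb=1
88: 01000011111 → 0, fb=1
89: 10000111111 → 1, fb=0
90: 00001111110 → 0, fb=1
91: 00011111101 → 0, fb=0
92: 00111111010 → 0, fb=1
93: 01111110101 → 0, fb=0
94: 11111101010 → 1, fb=0
95: 11111010100 → 1, fb=1
96: 11110101001 → 1, fb=1
97: 11101010011 → 1, fb=0
98: 11010100110 → 1, fb=0
99: 10101001100 → 1, fb=1
100: 01010011001 → 0, fb=0
101: 10100110010 → 1, fb=0
102: 01001100100 → 0, fb=0
103: 10011001000 → 1, fb=1
104: 00110010001 → 0, fb=0
105: 01100100010 → 0, fb=1
106: 11001000101 → 1, fb=1
107: 10010001011 → 1, fb=0

101100010110110101110001110110000011011010101101101110110110110001110001111100101001100001000011111101010011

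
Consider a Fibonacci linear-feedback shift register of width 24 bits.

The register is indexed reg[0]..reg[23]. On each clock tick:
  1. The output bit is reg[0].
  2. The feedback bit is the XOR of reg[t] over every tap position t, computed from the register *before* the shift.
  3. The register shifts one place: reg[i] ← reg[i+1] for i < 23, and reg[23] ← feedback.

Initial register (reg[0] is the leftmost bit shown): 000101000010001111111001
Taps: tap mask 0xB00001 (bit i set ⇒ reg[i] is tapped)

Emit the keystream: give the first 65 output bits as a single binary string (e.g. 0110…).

00010100001000111111100100111111110001011110110001011110101011001

k : reg_k → out_k, fb_k
0: 000101000010001111111001 → 0, fb=0
1: 001010000100011111110010 → 0, fb=0
2: 010100001000111111100100 → 0, fb=1
3: 101000010001111111001001 → 1, fb=1
4: 010000100011111110010011 → 0, fb=1
5: 100001000111111100100111 → 1, fb=1
6: 000010001111111001001111 → 0, fb=1
7: 000100011111110010011111 → 0, fb=1
8: 001000111111100100111111 → 0, fb=1
9: 010001111111001001111111 → 0, fb=1
10: 100011111110010011111111 → 1, fb=0
11: 000111111100100111111110 → 0, fb=0
12: 001111111001001111111100 → 0, fb=0
13: 011111110010011111111000 → 0, fb=1
14: 111111100100111111110001 → 1, fb=0
15: 111111001001111111100010 → 1, fb=1
16: 111110010011111111000101 → 1, fb=1
17: 111100100111111110001011 → 1, fb=1
18: 111001001111111100010111 → 1, fb=1
19: 110010011111111000101111 → 1, fb=0
20: 100100111111110001011110 → 1, fb=1
21: 001001111111100010111101 → 0, fb=1
22: 010011111111000101111011 → 0, fb=0
23: 100111111110001011110110 → 1, fb=0
24: 001111111100010111101100 → 0, fb=0
25: 011111111000101111011000 → 0, fb=1
26: 111111110001011110110001 → 1, fb=0
27: 111111100010111101100010 → 1, fb=1
28: 111111000101111011000101 → 1, fb=1
29: 111110001011110110001011 → 1, fb=1
30: 111100010111101100010111 → 1, fb=1
31: 111000101111011000101111 → 1, fb=0
32: 110001011110110001011110 → 1, fb=1
33: 100010111101100010111101 → 1, fb=0
34: 000101111011000101111010 → 0, fb=1
35: 001011110110001011110101 → 0, fb=0
36: 010111101100010111101010 → 0, fb=1
37: 101111011000101111010101 → 1, fb=1
38: 011110110001011110101011 → 0, fb=0
39: 111101100010111101010110 → 1, fb=0
40: 111011000101111010101100 → 1, fb=1
41: 110110001011110101011001 → 1, fb=1
42: 101100010111101010110011 → 1, fb=0
43: 011000101111010101100110 → 0, fb=1
44: 110001011110101011001101 → 1, fb=0
45: 100010111101010110011010 → 1, fb=0
46: 000101111010101100110100 → 0, fb=1
47: 001011110101011001101001 → 0, fb=0
48: 010111101010110011010010 → 0, fb=0
49: 101111010101100110100100 → 1, fb=0
50: 011110101011001101001000 → 0, fb=1
51: 111101010110011010010001 → 1, fb=0
52: 111010101100110100100010 → 1, fb=1
53: 110101011001101001000101 → 1, fb=1
54: 101010110011010010001011 → 1, fb=1
55: 010101100110100100010111 → 0, fb=0
56: 101011001101001000101110 → 1, fb=1
57: 010110011010010001011101 → 0, fb=1
58: 101100110100100010111011 → 1, fb=1
59: 011001101001000101110111 → 0, fb=0
60: 110011010010001011101110 → 1, fb=1
61: 100110100100010111011101 → 1, fb=0
62: 001101001000101110111010 → 0, fb=1
63: 011010010001011101110101 → 0, fb=0
64: 110100100010111011101010 → 1, fb=0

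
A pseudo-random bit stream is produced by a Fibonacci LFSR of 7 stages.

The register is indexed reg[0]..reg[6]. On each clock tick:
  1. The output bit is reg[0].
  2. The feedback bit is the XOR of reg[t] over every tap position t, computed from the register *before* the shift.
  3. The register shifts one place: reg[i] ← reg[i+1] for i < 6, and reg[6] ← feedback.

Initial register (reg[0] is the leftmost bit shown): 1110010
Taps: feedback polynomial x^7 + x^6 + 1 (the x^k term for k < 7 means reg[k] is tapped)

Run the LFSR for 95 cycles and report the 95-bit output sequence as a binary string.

11100101011100110100010011110001010000110000010000001111111010101001100111011101001011000110111

step | reg (before) | out | fb
   0 | 1110010 | 1 | 1
   1 | 1100101 | 1 | 0
   2 | 1001010 | 1 | 1
   3 | 0010101 | 0 | 1
   4 | 0101011 | 0 | 1
   5 | 1010111 | 1 | 0
   6 | 0101110 | 0 | 0
   7 | 1011100 | 1 | 1
   8 | 0111001 | 0 | 1
   9 | 1110011 | 1 | 0
  10 | 1100110 | 1 | 1
  11 | 1001101 | 1 | 0
  12 | 0011010 | 0 | 0
  13 | 0110100 | 0 | 0
  14 | 1101000 | 1 | 1
  15 | 1010001 | 1 | 0
  16 | 0100010 | 0 | 0
  17 | 1000100 | 1 | 1
  18 | 0001001 | 0 | 1
  19 | 0010011 | 0 | 1
  20 | 0100111 | 0 | 1
  21 | 1001111 | 1 | 0
  22 | 0011110 | 0 | 0
  23 | 0111100 | 0 | 0
  24 | 1111000 | 1 | 1
  25 | 1110001 | 1 | 0
  26 | 1100010 | 1 | 1
  27 | 1000101 | 1 | 0
  28 | 0001010 | 0 | 0
  29 | 0010100 | 0 | 0
  30 | 0101000 | 0 | 0
  31 | 1010000 | 1 | 1
  32 | 0100001 | 0 | 1
  33 | 1000011 | 1 | 0
  34 | 0000110 | 0 | 0
  35 | 0001100 | 0 | 0
  36 | 0011000 | 0 | 0
  37 | 0110000 | 0 | 0
  38 | 1100000 | 1 | 1
  39 | 1000001 | 1 | 0
  40 | 0000010 | 0 | 0
  41 | 0000100 | 0 | 0
  42 | 0001000 | 0 | 0
  43 | 0010000 | 0 | 0
  44 | 0100000 | 0 | 0
  45 | 1000000 | 1 | 1
  46 | 0000001 | 0 | 1
  47 | 0000011 | 0 | 1
  48 | 0000111 | 0 | 1
  49 | 0001111 | 0 | 1
  50 | 0011111 | 0 | 1
  51 | 0111111 | 0 | 1
  52 | 1111111 | 1 | 0
  53 | 1111110 | 1 | 1
  54 | 1111101 | 1 | 0
  55 | 1111010 | 1 | 1
  56 | 1110101 | 1 | 0
  57 | 1101010 | 1 | 1
  58 | 1010101 | 1 | 0
  59 | 0101010 | 0 | 0
  60 | 1010100 | 1 | 1
  61 | 0101001 | 0 | 1
  62 | 1010011 | 1 | 0
  63 | 0100110 | 0 | 0
  64 | 1001100 | 1 | 1
  65 | 0011001 | 0 | 1
  66 | 0110011 | 0 | 1
  67 | 1100111 | 1 | 0
  68 | 1001110 | 1 | 1
  69 | 0011101 | 0 | 1
  70 | 0111011 | 0 | 1
  71 | 1110111 | 1 | 0
  72 | 1101110 | 1 | 1
  73 | 1011101 | 1 | 0
  74 | 0111010 | 0 | 0
  75 | 1110100 | 1 | 1
  76 | 1101001 | 1 | 0
  77 | 1010010 | 1 | 1
  78 | 0100101 | 0 | 1
  79 | 1001011 | 1 | 0
  80 | 0010110 | 0 | 0
  81 | 0101100 | 0 | 0
  82 | 1011000 | 1 | 1
  83 | 0110001 | 0 | 1
  84 | 1100011 | 1 | 0
  85 | 1000110 | 1 | 1
  86 | 0001101 | 0 | 1
  87 | 0011011 | 0 | 1
  88 | 0110111 | 0 | 1
  89 | 1101111 | 1 | 0
  90 | 1011110 | 1 | 1
  91 | 0111101 | 0 | 1
  92 | 1111011 | 1 | 0
  93 | 1110110 | 1 | 1
  94 | 1101101 | 1 | 0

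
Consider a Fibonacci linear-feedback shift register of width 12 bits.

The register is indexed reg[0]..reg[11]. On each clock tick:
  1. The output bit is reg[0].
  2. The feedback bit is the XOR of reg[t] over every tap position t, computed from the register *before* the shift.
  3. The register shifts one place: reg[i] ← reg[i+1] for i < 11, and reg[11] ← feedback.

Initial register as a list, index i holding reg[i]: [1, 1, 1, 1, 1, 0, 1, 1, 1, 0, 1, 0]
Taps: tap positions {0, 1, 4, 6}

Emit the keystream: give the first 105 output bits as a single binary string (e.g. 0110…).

step | reg (before) | out | fb
   0 | 111110111010 | 1 | 0
   1 | 111101110100 | 1 | 1
   2 | 111011101001 | 1 | 0
   3 | 110111010010 | 1 | 1
   4 | 101110100101 | 1 | 1
   5 | 011101001011 | 0 | 1
   6 | 111010010111 | 1 | 1
   7 | 110100101111 | 1 | 1
   8 | 101001011111 | 1 | 1
   9 | 010010111111 | 0 | 1
  10 | 100101111111 | 1 | 0
  11 | 001011111110 | 0 | 0
  12 | 010111111100 | 0 | 1
  13 | 101111111001 | 1 | 1
  14 | 011111110011 | 0 | 1
  15 | 111111100111 | 1 | 0
  16 | 111111001110 | 1 | 1
  17 | 111110011101 | 1 | 1
  18 | 111100111011 | 1 | 1
  19 | 111001110111 | 1 | 1
  20 | 110011101111 | 1 | 0
  21 | 100111011110 | 1 | 0
  22 | 001110111100 | 0 | 0
  23 | 011101111000 | 0 | 0
  24 | 111011110000 | 1 | 0
  25 | 110111100000 | 1 | 0
  26 | 101111000000 | 1 | 0
  27 | 011110000000 | 0 | 0
  28 | 111100000000 | 1 | 0
  29 | 111000000000 | 1 | 0
  30 | 110000000000 | 1 | 0
  31 | 100000000000 | 1 | 1
  32 | 000000000001 | 0 | 0
  33 | 000000000010 | 0 | 0
  34 | 000000000100 | 0 | 0
  35 | 000000001000 | 0 | 0
  36 | 000000010000 | 0 | 0
  37 | 000000100000 | 0 | 1
  38 | 000001000001 | 0 | 0
  39 | 000010000010 | 0 | 1
  40 | 000100000101 | 0 | 0
  41 | 001000001010 | 0 | 0
  42 | 010000010100 | 0 | 1
  43 | 100000101001 | 1 | 0
  44 | 000001010010 | 0 | 0
  45 | 000010100100 | 0 | 0
  46 | 000101001000 | 0 | 0
  47 | 001010010000 | 0 | 1
  48 | 010100100001 | 0 | 0
  49 | 101001000010 | 1 | 1
  50 | 010010000101 | 0 | 0
  51 | 100100001010 | 1 | 1
  52 | 001000010101 | 0 | 0
  53 | 010000101010 | 0 | 0
  54 | 100001010100 | 1 | 1
  55 | 000010101001 | 0 | 0
  56 | 000101010010 | 0 | 0
  57 | 001010100100 | 0 | 0
  58 | 010101001000 | 0 | 1
  59 | 101010010001 | 1 | 0
  60 | 010100100010 | 0 | 0
  61 | 101001000100 | 1 | 1
  62 | 010010001001 | 0 | 0
  63 | 100100010010 | 1 | 1
  64 | 001000100101 | 0 | 1
  65 | 010001001011 | 0 | 1
  66 | 100010010111 | 1 | 0
  67 | 000100101110 | 0 | 1
  68 | 001001011101 | 0 | 0
  69 | 010010111010 | 0 | 1
  70 | 100101110101 | 1 | 0
  71 | 001011101010 | 0 | 0
  72 | 010111010100 | 0 | 0
  73 | 101110101000 | 1 | 1
  74 | 011101010001 | 0 | 1
  75 | 111010100011 | 1 | 0
  76 | 110101000110 | 1 | 0
  77 | 101010001100 | 1 | 0
  78 | 010100011000 | 0 | 1
  79 | 101000110001 | 1 | 0
  80 | 010001100010 | 0 | 0
  81 | 100011000100 | 1 | 0
  82 | 000110001000 | 0 | 1
  83 | 001100010001 | 0 | 0
  84 | 011000100010 | 0 | 0
  85 | 110001000100 | 1 | 0
  86 | 100010001000 | 1 | 0
  87 | 000100010000 | 0 | 0
  88 | 001000100000 | 0 | 1
  89 | 010001000001 | 0 | 1
  90 | 100010000011 | 1 | 0
  91 | 000100000110 | 0 | 0
  92 | 001000001100 | 0 | 0
  93 | 010000011000 | 0 | 1
  94 | 100000110001 | 1 | 0
  95 | 000001100010 | 0 | 1
  96 | 000011000101 | 0 | 1
  97 | 000110001011 | 0 | 1
  98 | 001100010111 | 0 | 0
  99 | 011000101110 | 0 | 0
 100 | 110001011100 | 1 | 0
 101 | 100010111000 | 1 | 1
 102 | 000101110001 | 0 | 1
 103 | 001011100011 | 0 | 0
 104 | 010111000110 | 0 | 0

111110111010010111111100111011110000000000010000010100100001010100100010010111010100011000100010000011000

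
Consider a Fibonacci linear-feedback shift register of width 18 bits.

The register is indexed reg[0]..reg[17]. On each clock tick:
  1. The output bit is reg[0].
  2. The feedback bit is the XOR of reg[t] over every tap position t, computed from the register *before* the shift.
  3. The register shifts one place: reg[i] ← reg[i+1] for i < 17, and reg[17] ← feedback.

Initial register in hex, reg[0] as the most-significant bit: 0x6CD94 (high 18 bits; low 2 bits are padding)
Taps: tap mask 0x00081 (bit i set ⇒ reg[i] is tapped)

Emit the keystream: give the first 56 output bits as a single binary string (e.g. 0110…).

01101100110110010100000000011110010100111100110111101101

tick  register→output (feedback)
  0  011011001101100101→0 (0)
  1  110110011011001010→1 (0)
  2  101100110110010100→1 (0)
  3  011001101100101000→0 (0)
  4  110011011001010000→1 (0)
  5  100110110010100000→1 (0)
  6  001101100101000000→0 (0)
  7  011011001010000000→0 (0)
  8  110110010100000000→1 (0)
  9  101100101000000000→1 (1)
 10  011001010000000001→0 (1)
 11  110010100000000011→1 (1)
 12  100101000000000111→1 (1)
 13  001010000000001111→0 (0)
 14  010100000000011110→0 (0)
 15  101000000000111100→1 (1)
 16  010000000001111001→0 (0)
 17  100000000011110010→1 (1)
 18  000000000111100101→0 (0)
 19  000000001111001010→0 (0)
 20  000000011110010100→0 (1)
 21  000000111100101001→0 (1)
 22  000001111001010011→0 (1)
 23  000011110010100111→0 (1)
 24  000111100101001111→0 (0)
 25  001111001010011110→0 (0)
 26  011110010100111100→0 (1)
 27  111100101001111001→1 (1)
 28  111001010011110011→1 (0)
 29  110010100111100110→1 (1)
 30  100101001111001101→1 (1)
 31  001010011110011011→0 (1)
 32  010100111100110111→0 (1)
 33  101001111001101111→1 (0)
 34  010011110011011110→0 (1)
 35  100111100110111101→1 (1)
 36  001111001101111011→0 (0)
 37  011110011011110110→0 (1)
 38  111100110111101101→1 (0)
 39  111001101111011010→1 (1)
 40  110011011110110101→1 (0)
 41  100110111101101010→1 (0)
 42  001101111011010100→0 (1)
 43  011011110110101001→0 (1)
 44  110111101101010011→1 (1)
 45  101111011010100111→1 (0)
 46  011110110101001110→0 (1)
 47  111101101010011101→1 (1)
 48  111011010100111011→1 (0)
 49  110110101001110110→1 (1)
 50  101101010011101101→1 (0)
 51  011010100111011010→0 (0)
 52  110101001110110100→1 (1)
 53  101010011101101001→1 (0)
 54  010100111011010010→0 (1)
 55  101001110110100101→1 (0)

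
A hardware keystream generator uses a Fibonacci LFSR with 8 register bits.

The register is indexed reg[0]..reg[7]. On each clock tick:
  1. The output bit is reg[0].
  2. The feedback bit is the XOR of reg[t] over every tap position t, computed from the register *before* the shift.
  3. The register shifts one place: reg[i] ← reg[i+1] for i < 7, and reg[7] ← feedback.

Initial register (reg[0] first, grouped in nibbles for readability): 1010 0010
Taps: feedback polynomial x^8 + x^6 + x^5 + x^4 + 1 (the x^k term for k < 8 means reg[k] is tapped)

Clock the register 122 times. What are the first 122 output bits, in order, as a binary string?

tick  register→output (feedback)
  0  10100010→1 (0)
  1  01000100→0 (1)
  2  10001001→1 (0)
  3  00010010→0 (1)
  4  00100101→0 (1)
  5  01001011→0 (0)
  6  10010110→1 (1)
  7  00101101→0 (0)
  8  01011010→0 (0)
  9  10110100→1 (0)
 10  01101000→0 (1)
 11  11010001→1 (1)
 12  10100011→1 (0)
 13  01000110→0 (0)
 14  10001100→1 (1)
 15  00011001→0 (1)
 16  00110011→0 (1)
 17  01100111→0 (0)
 18  11001110→1 (0)
 19  10011100→1 (1)
 20  00111001→0 (1)
 21  01110011→0 (1)
 22  11100111→1 (1)
 23  11001111→1 (0)
 24  10011110→1 (0)
 25  00111100→0 (0)
 26  01111000→0 (1)
 27  11110001→1 (1)
 28  11100011→1 (0)
 29  11000110→1 (1)
 30  10001101→1 (1)
 31  00011011→0 (0)
 32  00110110→0 (0)
 33  01101100→0 (0)
 34  11011000→1 (0)
 35  10110000→1 (1)
 36  01100001→0 (0)
 37  11000010→1 (0)
 38  10000100→1 (0)
 39  00001000→0 (1)
 40  00010001→0 (0)
 41  00100010→0 (1)
 42  01000101→0 (1)
 43  10001011→1 (1)
 44  00010111→0 (0)
 45  00101110→0 (1)
 46  01011101→0 (0)
 47  10111010→1 (1)
 48  01110101→0 (1)
 49  11101011→1 (1)
 50  11010111→1 (1)
 51  10101111→1 (0)
 52  01011110→0 (1)
 53  10111101→1 (1)
 54  01111011→0 (0)
 55  11110110→1 (1)
 56  11101101→1 (1)
 57  11011011→1 (1)
 58  10110111→1 (1)
 59  01101111→0 (1)
 60  11011111→1 (0)
 61  10111110→1 (0)
 62  01111100→0 (0)
 63  11111000→1 (0)
 64  11110000→1 (1)
 65  11100001→1 (1)
 66  11000011→1 (0)
 67  10000110→1 (1)
 68  00001101→0 (0)
 69  00011010→0 (0)
 70  00110100→0 (1)
 71  01101001→0 (1)
 72  11010011→1 (0)
 73  10100110→1 (1)
 74  01001101→0 (0)
 75  10011010→1 (1)
 76  00110101→0 (1)
 77  01101011→0 (0)
 78  11010110→1 (1)
 79  10101101→1 (1)
 80  01011011→0 (0)
 81  10110110→1 (1)
 82  01101101→0 (0)
 83  11011010→1 (1)
 84  10110101→1 (0)
 85  01101010→0 (0)
 86  11010100→1 (0)
 87  10101000→1 (0)
 88  01010000→0 (0)
 89  10100000→1 (1)
 90  01000001→0 (0)
 91  10000010→1 (0)
 92  00000100→0 (1)
 93  00001001→0 (1)
 94  00010011→0 (1)
 95  00100111→0 (0)
 96  01001110→0 (1)
 97  10011101→1 (1)
 98  00111011→0 (0)
 99  01110110→0 (0)
100  11101100→1 (1)
101  11011001→1 (0)
102  10110010→1 (0)
103  01100100→0 (1)
104  11001001→1 (0)
105  10010010→1 (0)
106  00100100→0 (1)
107  01001001→0 (1)
108  10010011→1 (0)
109  00100110→0 (0)
110  01001100→0 (0)
111  10011000→1 (0)
112  00110000→0 (0)
113  01100000→0 (0)
114  11000000→1 (1)
115  10000001→1 (1)
116  00000011→0 (1)
117  00000111→0 (0)
118  00001110→0 (1)
119  00011101→0 (0)
120  00111010→0 (0)
121  01110100→0 (1)

10100010010110100011001110011110001101100001000101110101111011011111000011010011010110110101000001001110110010010011000000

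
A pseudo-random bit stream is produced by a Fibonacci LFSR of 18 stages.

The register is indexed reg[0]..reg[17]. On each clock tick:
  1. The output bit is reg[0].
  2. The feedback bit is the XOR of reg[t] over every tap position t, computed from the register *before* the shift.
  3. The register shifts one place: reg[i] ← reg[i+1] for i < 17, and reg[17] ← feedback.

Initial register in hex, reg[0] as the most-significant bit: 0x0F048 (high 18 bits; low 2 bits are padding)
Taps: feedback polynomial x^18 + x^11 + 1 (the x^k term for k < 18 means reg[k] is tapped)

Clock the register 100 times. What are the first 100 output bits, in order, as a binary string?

tick  register→output (feedback)
  0  000011110000010010→0 (0)
  1  000111100000100100→0 (0)
  2  001111000001001000→0 (1)
  3  011110000010010001→0 (0)
  4  111100000100100010→1 (1)
  5  111000001001000101→1 (0)
  6  110000010010001010→1 (1)
  7  100000100100010101→1 (1)
  8  000001001000101011→0 (0)
  9  000010010001010110→0 (1)
 10  000100100010101101→0 (0)
 11  001001000101011010→0 (1)
 12  010010001010110101→0 (0)
 13  100100010101101010→1 (0)
 14  001000101011010100→0 (1)
 15  010001010110101001→0 (0)
 16  100010101101010010→1 (0)
 17  000101011010100100→0 (0)
 18  001010110101001000→0 (1)
 19  010101101010010001→0 (0)
 20  101011010100100010→1 (1)
 21  010110101001000101→0 (1)
 22  101101010010001011→1 (1)
 23  011010100100010111→0 (0)
 24  110101001000101110→1 (1)
 25  101010010001011101→1 (0)
 26  010100100010111010→0 (0)
 27  101001000101110100→1 (0)
 28  010010001011101000→0 (1)
 29  100100010111010001→1 (0)
 30  001000101110100010→0 (0)
 31  010001011101000100→0 (1)
 32  100010111010001001→1 (1)
 33  000101110100010011→0 (0)
 34  001011101000100110→0 (0)
 35  010111010001001100→0 (1)
 36  101110100010011001→1 (1)
 37  011101000100110011→0 (0)
 38  111010001001100110→1 (0)
 39  110100010011001100→1 (0)
 40  101000100110011000→1 (1)
 41  010001001100110001→0 (0)
 42  100010011001100010→1 (0)
 43  000100110011000100→0 (1)
 44  001001100110001001→0 (0)
 45  010011001100010010→0 (0)
 46  100110011000100100→1 (1)
 47  001100110001001001→0 (1)
 48  011001100010010011→0 (0)
 49  110011000100100110→1 (1)
 50  100110001001001101→1 (0)
 51  001100010010011010→0 (0)
 52  011000100100110100→0 (0)
 53  110001001001101000→1 (0)
 54  100010010011010000→1 (0)
 55  000100100110100000→0 (0)
 56  001001001101000000→0 (1)
 57  010010011010000001→0 (0)
 58  100100110100000010→1 (1)
 59  001001101000000101→0 (0)
 60  010011010000001010→0 (0)
 61  100110100000010100→1 (1)
 62  001101000000101001→0 (0)
 63  011010000001010010→0 (1)
 64  110100000010100101→1 (1)
 65  101000000101001011→1 (0)
 66  010000001010010110→0 (0)
 67  100000010100101100→1 (1)
 68  000000101001011001→0 (1)
 69  000001010010110011→0 (0)
 70  000010100101100110→0 (1)
 71  000101001011001101→0 (1)
 72  001010010110011011→0 (0)
 73  010100101100110110→0 (0)
 74  101001011001101100→1 (0)
 75  010010110011011000→0 (1)
 76  100101100110110001→1 (1)
 77  001011001101100011→0 (1)
 78  010110011011000111→0 (1)
 79  101100110110001111→1 (1)
 80  011001101100011111→0 (0)
 81  110011011000111110→1 (1)
 82  100110110001111101→1 (0)
 83  001101100011111010→0 (1)
 84  011011000111110101→0 (1)
 85  110110001111101011→1 (0)
 86  101100011111010110→1 (0)
 87  011000111110101100→0 (0)
 88  110001111101011000→1 (0)
 89  100011111010110000→1 (1)
 90  000111110101100001→0 (1)
 91  001111101011000011→0 (1)
 92  011111010110000111→0 (0)
 93  111110101100001110→1 (1)
 94  111101011000011101→1 (1)
 95  111010110000111011→1 (1)
 96  110101100001110111→1 (0)
 97  101011000011101110→1 (0)
 98  010110000111011100→0 (1)
 99  101100001110111001→1 (1)

0000111100000100100010101101010010001011101000100110011000100100110100000010100101100110110001111101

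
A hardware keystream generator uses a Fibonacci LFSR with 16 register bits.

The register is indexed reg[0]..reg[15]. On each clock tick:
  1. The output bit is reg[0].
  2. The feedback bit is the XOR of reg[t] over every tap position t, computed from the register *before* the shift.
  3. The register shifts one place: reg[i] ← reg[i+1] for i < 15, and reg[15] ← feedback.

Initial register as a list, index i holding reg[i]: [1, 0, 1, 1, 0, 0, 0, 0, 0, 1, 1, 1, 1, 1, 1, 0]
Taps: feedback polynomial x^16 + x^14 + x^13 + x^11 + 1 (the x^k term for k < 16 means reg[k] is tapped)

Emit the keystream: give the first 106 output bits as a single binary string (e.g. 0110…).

tick  register→output (feedback)
  0  1011000001111110→1 (0)
  1  0110000011111100→0 (0)
  2  1100000111111000→1 (0)
  3  1000001111110000→1 (0)
  4  0000011111100000→0 (0)
  5  0000111111000000→0 (0)
  6  0001111110000000→0 (0)
  7  0011111100000000→0 (0)
  8  0111111000000000→0 (0)
  9  1111110000000000→1 (1)
 10  1111100000000001→1 (1)
 11  1111000000000011→1 (0)
 12  1110000000000110→1 (1)
 13  1100000000001101→1 (0)
 14  1000000000011010→1 (1)
 15  0000000000110101→0 (0)
 16  0000000001101010→0 (1)
 17  0000000011010101→0 (0)
 18  0000000110101010→0 (1)
 19  0000001101010101→0 (0)
 20  0000011010101010→0 (1)
 21  0000110101010101→0 (0)
 22  0001101010101010→0 (1)
 23  0011010101010101→0 (0)
 24  0110101010101010→0 (1)
 25  1101010101010101→1 (1)
 26  1010101010101011→1 (0)
 27  0101010101010110→0 (1)
 28  1010101010101101→1 (0)
 29  0101010101011010→0 (0)
 30  1010101010110100→1 (1)
 31  0101010101101001→0 (0)
 32  1010101011010010→1 (1)
 33  0101010110100101→0 (1)
 34  1010101101001011→1 (0)
 35  0101011010010110→0 (1)
 36  1010110100101101→1 (0)
 37  0101101001011010→0 (0)
 38  1011010010110100→1 (1)
 39  0110100101101001→0 (0)
 40  1101001011010010→1 (1)
 41  1010010110100101→1 (0)
 42  0100101101001010→0 (1)
 43  1001011010010101→1 (1)
 44  0010110100101011→0 (1)
 45  0101101001010111→0 (1)
 46  1011010010101111→1 (1)
 47  0110100101011111→0 (1)
 48  1101001010111111→1 (0)
 49  1010010101111110→1 (0)
 50  0100101011111100→0 (0)
 51  1001010111111000→1 (0)
 52  0010101111110000→0 (1)
 53  0101011111100001→0 (0)
 54  1010111111000010→1 (0)
 55  0101111110000100→0 (1)
 56  1011111100001001→1 (1)
 57  0111111000010011→0 (0)
 58  1111110000100110→1 (1)
 59  1111100001001101→1 (0)
 60  1111000010011010→1 (1)
 61  1110000100110101→1 (1)
 62  1100001001101011→1 (0)
 63  1000010011010110→1 (0)
 64  0000100110101100→0 (1)
 65  0001001101011001→0 (1)
 66  0010011010110011→0 (0)
 67  0100110101100110→0 (0)
 68  1001101011001100→1 (0)
 69  0011010110011000→0 (1)
 70  0110101100110001→0 (1)
 71  1101011001100011→1 (0)
 72  1010110011000110→1 (1)
 73  0101100110001101→0 (1)
 74  1011001100011011→1 (1)
 75  0110011000110111→0 (1)
 76  1100110001101111→1 (1)
 77  1001100011011111→1 (0)
 78  0011000110111110→0 (1)
 79  0110001101111101→0 (0)
 80  1100011011111010→1 (1)
 81  1000110111110101→1 (1)
 82  0001101111101011→0 (1)
 83  0011011111010111→0 (1)
 84  0110111110101111→0 (0)
 85  1101111101011110→1 (0)
 86  1011111010111100→1 (1)
 87  0111110101111001→0 (1)
 88  1111101011110011→1 (1)
 89  1111010111100111→1 (1)
 90  1110101111001111→1 (1)
 91  1101011110011111→1 (0)
 92  1010111100111110→1 (0)
 93  0101111001111100→0 (0)
 94  1011110011111000→1 (0)
 95  0111100111110000→0 (1)
 96  1111001111100001→1 (1)
 97  1110011111000011→1 (0)
 98  1100111110000110→1 (1)
 99  1001111100001101→1 (0)
100  0011111000011010→0 (0)
101  0111110000110100→0 (0)
102  1111100001101000→1 (1)
103  1111000011010001→1 (0)
104  1110000110100010→1 (0)
105  1100001101000100→1 (0)

1011000001111110000000000110101010101010110100101101001010111111000010011010110011000110111110101111001111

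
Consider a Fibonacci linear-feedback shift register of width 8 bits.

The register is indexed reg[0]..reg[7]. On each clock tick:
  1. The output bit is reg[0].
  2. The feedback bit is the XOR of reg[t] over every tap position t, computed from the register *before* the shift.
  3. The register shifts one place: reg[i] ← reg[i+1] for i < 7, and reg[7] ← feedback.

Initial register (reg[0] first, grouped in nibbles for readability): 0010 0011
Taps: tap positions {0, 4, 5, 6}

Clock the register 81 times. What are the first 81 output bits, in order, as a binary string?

001000111000100000001011000111101000011111111001000010100111110101010111000001100

tick  register→output (feedback)
  0  00100011→0 (1)
  1  01000111→0 (0)
  2  10001110→1 (0)
  3  00011100→0 (0)
  4  00111000→0 (1)
  5  01110001→0 (0)
  6  11100010→1 (0)
  7  11000100→1 (0)
  8  10001000→1 (0)
  9  00010000→0 (0)
 10  00100000→0 (0)
 11  01000000→0 (0)
 12  10000000→1 (1)
 13  00000001→0 (0)
 14  00000010→0 (1)
 15  00000101→0 (1)
 16  00001011→0 (0)
 17  00010110→0 (0)
 18  00101100→0 (0)
 19  01011000→0 (1)
 20  10110001→1 (1)
 21  01100011→0 (1)
 22  11000111→1 (1)
 23  10001111→1 (0)
 24  00011110→0 (1)
 25  00111101→0 (0)
 26  01111010→0 (0)
 27  11110100→1 (0)
 28  11101000→1 (0)
 29  11010000→1 (1)
 30  10100001→1 (1)
 31  01000011→0 (1)
 32  10000111→1 (1)
 33  00001111→0 (1)
 34  00011111→0 (1)
 35  00111111→0 (1)
 36  01111111→0 (1)
 37  11111111→1 (0)
 38  11111110→1 (0)
 39  11111100→1 (1)
 40  11111001→1 (0)
 41  11110010→1 (0)
 42  11100100→1 (0)
 43  11001000→1 (0)
 44  10010000→1 (1)
 45  00100001→0 (0)
 46  01000010→0 (1)
 47  10000101→1 (0)
 48  00001010→0 (0)
 49  00010100→0 (1)
 50  00101001→0 (1)
 51  01010011→0 (1)
 52  10100111→1 (1)
 53  01001111→0 (1)
 54  10011111→1 (0)
 55  00111110→0 (1)
 56  01111101→0 (0)
 57  11111010→1 (1)
 58  11110101→1 (0)
 59  11101010→1 (1)
 60  11010101→1 (0)
 61  10101010→1 (1)
 62  01010101→0 (1)
 63  10101011→1 (1)
 64  01010111→0 (0)
 65  10101110→1 (0)
 66  01011100→0 (0)
 67  10111000→1 (0)
 68  01110000→0 (0)
 69  11100000→1 (1)
 70  11000001→1 (1)
 71  10000011→1 (0)
 72  00000110→0 (0)
 73  00001100→0 (0)
 74  00011000→0 (1)
 75  00110001→0 (0)
 76  01100010→0 (1)
 77  11000101→1 (0)
 78  10001010→1 (1)
 79  00010101→0 (1)
 80  00101011→0 (0)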